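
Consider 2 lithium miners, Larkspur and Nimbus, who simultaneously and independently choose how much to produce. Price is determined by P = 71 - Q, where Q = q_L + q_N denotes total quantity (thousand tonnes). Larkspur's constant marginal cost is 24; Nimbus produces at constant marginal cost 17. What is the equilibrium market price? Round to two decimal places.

37.33

Larkspur's profit: π_L = (71 - Q)q_L - (24q_L). Setting ∂π_L/∂q_L = 0: 47 - 2q_L - (q_N) = 0.
Nimbus's profit: π_N = (71 - Q)q_N - (17q_N). Setting ∂π_N/∂q_N = 0: 54 - 2q_N - (q_L) = 0.
Best responses: q_L = (47 - q_N)/2, q_N = (54 - q_L)/2.
Substituting one into the other gives q_L = 40/3 and q_N = 61/3.
Total output Q = 101/3, so price P = 71 - 101/3 = 112/3.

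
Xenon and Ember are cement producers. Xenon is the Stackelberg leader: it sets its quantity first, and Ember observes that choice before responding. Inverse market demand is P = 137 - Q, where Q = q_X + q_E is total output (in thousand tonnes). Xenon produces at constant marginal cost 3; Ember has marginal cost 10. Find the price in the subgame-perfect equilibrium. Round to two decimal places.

38.25

The follower Ember best-responds to any q_X: π_E = (137 - Q)q_E - 10q_E.
Follower FOC: 127 - q_X - 2q_E = 0, so q_E(q_X) = (127 - q_X)/2.
Xenon substitutes q_E(q_X) into its own profit: π_X = q_X(137 - q_X - (127 - q_X)/2) - 3q_X = (147/2 - (1/2)q_X)q_X - 3q_X.
Maximising: ∂π_X/∂q_X = 141/2 - q_X = 0, giving q_X = 141/2.
Then q_E = (127 - 141/2)/2 = 113/4.
Total output Q = 395/4, so price P = 137 - 395/4 = 153/4.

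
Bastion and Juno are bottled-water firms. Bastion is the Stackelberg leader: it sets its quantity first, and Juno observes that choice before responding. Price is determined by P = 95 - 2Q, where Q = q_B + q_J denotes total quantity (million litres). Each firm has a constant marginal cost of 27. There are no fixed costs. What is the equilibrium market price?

The follower Juno best-responds to any q_B: π_J = (95 - 2Q)q_J - 27q_J.
Follower FOC: 68 - 2q_B - 4q_J = 0, so q_J(q_B) = (68 - 2q_B)/4.
The leader anticipates this reaction. Substituting into P = 95 - 2Q gives P = 61 - q_B, so π_B = (61 - q_B)q_B - 27q_B.
Maximising: ∂π_B/∂q_B = 34 - 2q_B = 0, giving q_B = 17.
Then q_J = (68 - 2·17)/4 = 17/2.
Total output Q = 51/2, so price P = 95 - 2·(51/2) = 44.

44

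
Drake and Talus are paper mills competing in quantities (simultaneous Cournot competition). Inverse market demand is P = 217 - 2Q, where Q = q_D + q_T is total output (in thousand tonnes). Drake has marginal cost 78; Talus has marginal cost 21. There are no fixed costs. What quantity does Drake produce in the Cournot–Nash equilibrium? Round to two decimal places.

13.67

Drake's profit: π_D = (217 - 2Q)q_D - (78q_D). Setting ∂π_D/∂q_D = 0: 139 - 4q_D - 2(q_T) = 0.
Talus's first-order condition: 196 - 4q_T - 2(q_D) = 0.
Best responses: q_D = (139 - 2q_T)/4, q_T = (196 - 2q_D)/4.
Substituting one into the other gives q_D = 41/3 and q_T = 253/6.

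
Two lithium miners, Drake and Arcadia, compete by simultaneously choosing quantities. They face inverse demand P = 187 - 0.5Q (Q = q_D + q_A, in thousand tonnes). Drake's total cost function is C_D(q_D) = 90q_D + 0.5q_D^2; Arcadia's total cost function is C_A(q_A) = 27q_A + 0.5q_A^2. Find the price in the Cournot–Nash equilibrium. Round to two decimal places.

Drake's profit: π_D = (187 - 0.5Q)q_D - (90q_D + (1/2)q_D²). Setting ∂π_D/∂q_D = 0: 97 - 2q_D - (1/2)(q_A) = 0.
Arcadia's profit: π_A = (187 - 0.5Q)q_A - (27q_A + (1/2)q_A²). Setting ∂π_A/∂q_A = 0: 160 - 2q_A - (1/2)(q_D) = 0.
Rearranging gives the reaction functions q_D = (97 - (1/2)q_A)/2 and q_A = (160 - (1/2)q_D)/2.
Substituting one into the other gives q_D = 152/5 and q_A = 362/5.
Total output Q = 514/5, so price P = 187 - (1/2)·(514/5) = 678/5.

135.60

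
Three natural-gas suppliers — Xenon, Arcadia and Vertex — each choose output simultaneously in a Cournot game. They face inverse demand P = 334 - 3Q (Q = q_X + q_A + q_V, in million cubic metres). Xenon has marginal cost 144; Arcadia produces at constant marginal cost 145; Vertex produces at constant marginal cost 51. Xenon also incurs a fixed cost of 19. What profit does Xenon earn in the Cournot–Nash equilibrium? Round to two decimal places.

Xenon's profit: π_X = (334 - 3Q)q_X - (144q_X). Setting ∂π_X/∂q_X = 0: 190 - 6q_X - 3(q_A + q_V) = 0.
Arcadia's profit: π_A = (334 - 3Q)q_A - (145q_A). Setting ∂π_A/∂q_A = 0: 189 - 6q_A - 3(q_X + q_V) = 0.
Vertex's first-order condition: 283 - 6q_V - 3(q_X + q_A) = 0.
Adding the 3 first-order conditions: 662 − 12Q = 0, so Q = 331/6.
Back-substituting: q_X = (190 − 331/2)/3 = 49/6, q_A = (189 − 331/2)/3 = 47/6, q_V = (283 − 331/2)/3 = 235/6.
Price P = 334 - 3·(331/6) = 337/2.
Xenon's profit: (337/2 - 144)·(49/6) - 19 = 181.0833.

181.08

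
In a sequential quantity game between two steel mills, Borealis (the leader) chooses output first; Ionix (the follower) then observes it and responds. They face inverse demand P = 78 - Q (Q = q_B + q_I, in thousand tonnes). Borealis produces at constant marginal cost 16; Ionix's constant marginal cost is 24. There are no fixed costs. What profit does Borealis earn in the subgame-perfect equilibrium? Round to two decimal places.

Solve by backward induction. Given q_B, the follower Ionix maximises π_I = (78 - q_B - q_I)q_I - 24q_I.
Follower FOC: 54 - q_B - 2q_I = 0, so q_I(q_B) = (54 - q_B)/2.
The leader anticipates this reaction. Substituting into P = 78 - Q gives P = 51 - (1/2)q_B, so π_B = (51 - (1/2)q_B)q_B - 16q_B.
The leader's first-order condition 35 - q_B = 0 yields q_B = 35.
Then q_I = (54 - 35)/2 = 19/2.
Price P = 78 - 89/2 = 67/2.
Borealis's profit: (67/2 - 16)·35 = 1225/2.

612.50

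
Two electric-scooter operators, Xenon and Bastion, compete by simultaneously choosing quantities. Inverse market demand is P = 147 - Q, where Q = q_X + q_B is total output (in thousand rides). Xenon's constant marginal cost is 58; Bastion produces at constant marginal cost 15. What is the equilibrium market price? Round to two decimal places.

Xenon's profit: π_X = (147 - Q)q_X - (58q_X). Setting ∂π_X/∂q_X = 0: 89 - 2q_X - (q_B) = 0.
Bastion's first-order condition: 132 - 2q_B - (q_X) = 0.
Rearranging gives the reaction functions q_X = (89 - q_B)/2 and q_B = (132 - q_X)/2.
Substituting one into the other gives q_X = 46/3 and q_B = 175/3.
Total output Q = 221/3, so price P = 147 - 221/3 = 220/3.

73.33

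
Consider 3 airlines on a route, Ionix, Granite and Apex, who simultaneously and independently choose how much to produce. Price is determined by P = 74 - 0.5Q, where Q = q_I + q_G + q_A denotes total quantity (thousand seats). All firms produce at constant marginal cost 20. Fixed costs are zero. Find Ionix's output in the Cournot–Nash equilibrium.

A representative firm's profit is π_i = q_i(74 - 0.5Q) - 20q_i.
First-order condition (treating rivals' output as given): 54 - q_i - (1/2)·Σ_{j≠i} q_j = 0.
By symmetry each firm produces the same amount; substituting Σ_{j≠i} q_j = 2q_i yields q_i = 54/2 = 27.

27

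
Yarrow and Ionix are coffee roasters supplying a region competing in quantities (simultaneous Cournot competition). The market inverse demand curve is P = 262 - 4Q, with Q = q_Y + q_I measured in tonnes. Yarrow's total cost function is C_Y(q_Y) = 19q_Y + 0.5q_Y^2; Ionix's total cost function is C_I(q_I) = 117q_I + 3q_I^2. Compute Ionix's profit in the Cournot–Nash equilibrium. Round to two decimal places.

64.15

Yarrow's profit: π_Y = (262 - 4Q)q_Y - (19q_Y + (1/2)q_Y²). Setting ∂π_Y/∂q_Y = 0: 243 - 9q_Y - 4(q_I) = 0.
Ionix's first-order condition: 145 - 14q_I - 4(q_Y) = 0.
Rearranging gives the reaction functions q_Y = (243 - 4q_I)/9 and q_I = (145 - 4q_Y)/14.
Substituting one into the other gives q_Y = 1411/55 and q_I = 333/110.
Price P = 262 - 4·(631/22) = 1620/11.
Ionix's profit: (1620/11)·(333/110) - 117·(333/110) - 3(333/110)² = 64.1507.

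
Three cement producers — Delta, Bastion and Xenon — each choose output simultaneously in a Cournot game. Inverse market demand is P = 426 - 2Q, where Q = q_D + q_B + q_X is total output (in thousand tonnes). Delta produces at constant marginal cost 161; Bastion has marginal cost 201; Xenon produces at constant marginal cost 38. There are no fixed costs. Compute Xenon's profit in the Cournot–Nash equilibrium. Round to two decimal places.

Delta's profit: π_D = (426 - 2Q)q_D - (161q_D). Setting ∂π_D/∂q_D = 0: 265 - 4q_D - 2(q_B + q_X) = 0.
Bastion's first-order condition: 225 - 4q_B - 2(q_D + q_X) = 0.
Xenon's first-order condition: 388 - 4q_X - 2(q_D + q_B) = 0.
Adding the 3 first-order conditions: 878 − 8Q = 0, so Q = 439/4.
Back-substituting: q_D = (265 − 439/2)/2 = 91/4, q_B = (225 − 439/2)/2 = 11/4, q_X = (388 − 439/2)/2 = 337/4.
Price P = 426 - 2·(439/4) = 413/2.
Xenon's profit: (413/2 - 38)·(337/4) = 14196.1250.

14196.13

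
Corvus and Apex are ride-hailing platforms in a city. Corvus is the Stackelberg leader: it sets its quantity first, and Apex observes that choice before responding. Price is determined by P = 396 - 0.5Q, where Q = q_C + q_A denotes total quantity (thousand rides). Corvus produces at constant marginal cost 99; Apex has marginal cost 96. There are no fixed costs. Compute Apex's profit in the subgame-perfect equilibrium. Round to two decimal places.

11704.50

The follower Apex best-responds to any q_C: π_A = (396 - 0.5Q)q_A - 96q_A.
Follower FOC: 300 - (1/2)q_C - q_A = 0, so q_A(q_C) = (300 - (1/2)q_C).
The leader anticipates this reaction. Substituting into P = 396 - 0.5Q gives P = 246 - (1/4)q_C, so π_C = (246 - (1/4)q_C)q_C - 99q_C.
The leader's first-order condition 147 - (1/2)q_C = 0 yields q_C = 294.
Then q_A = (300 - (1/2)·294) = 153.
Price P = 396 - (1/2)·447 = 345/2.
Apex's profit: (345/2 - 96)·153 = 11704.5000.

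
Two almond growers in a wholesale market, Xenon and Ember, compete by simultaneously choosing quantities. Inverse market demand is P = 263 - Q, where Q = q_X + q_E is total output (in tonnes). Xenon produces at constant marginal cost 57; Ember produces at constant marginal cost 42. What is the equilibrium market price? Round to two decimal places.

Xenon's profit: π_X = (263 - Q)q_X - (57q_X). Setting ∂π_X/∂q_X = 0: 206 - 2q_X - (q_E) = 0.
Ember's first-order condition: 221 - 2q_E - (q_X) = 0.
Best responses: q_X = (206 - q_E)/2, q_E = (221 - q_X)/2.
Substituting one into the other gives q_X = 191/3 and q_E = 236/3.
Total output Q = 427/3, so price P = 263 - 427/3 = 362/3.

120.67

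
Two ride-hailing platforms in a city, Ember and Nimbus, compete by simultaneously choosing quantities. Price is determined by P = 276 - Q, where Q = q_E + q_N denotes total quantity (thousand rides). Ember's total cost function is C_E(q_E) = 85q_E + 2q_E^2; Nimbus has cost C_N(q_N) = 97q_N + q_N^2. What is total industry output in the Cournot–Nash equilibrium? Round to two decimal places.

63.83

Ember's profit: π_E = (276 - Q)q_E - (85q_E + 2q_E²). Setting ∂π_E/∂q_E = 0: 191 - 6q_E - (q_N) = 0.
Nimbus's profit: π_N = (276 - Q)q_N - (97q_N + q_N²). Setting ∂π_N/∂q_N = 0: 179 - 4q_N - (q_E) = 0.
So q_E = (191 - q_N)/6 and q_N = (179 - q_E)/4.
Substituting one into the other gives q_E = 585/23 and q_N = 883/23.
Total output Q = 585/23 + 883/23 = 1468/23.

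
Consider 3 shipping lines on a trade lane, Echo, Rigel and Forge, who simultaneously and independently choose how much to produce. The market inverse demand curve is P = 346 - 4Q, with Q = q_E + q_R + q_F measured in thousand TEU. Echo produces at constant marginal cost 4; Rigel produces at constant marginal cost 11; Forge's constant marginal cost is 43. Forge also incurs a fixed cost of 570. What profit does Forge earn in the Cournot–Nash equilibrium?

Echo's profit: π_E = (346 - 4Q)q_E - (4q_E). Setting ∂π_E/∂q_E = 0: 342 - 8q_E - 4(q_R + q_F) = 0.
Rigel's profit: π_R = (346 - 4Q)q_R - (11q_R). Setting ∂π_R/∂q_R = 0: 335 - 8q_R - 4(q_E + q_F) = 0.
Forge's profit: π_F = (346 - 4Q)q_F - (43q_F). Setting ∂π_F/∂q_F = 0: 303 - 8q_F - 4(q_E + q_R) = 0.
Summing all 3 equations gives 980 − 16Q = 0, hence Q = 245/4.
Back-substituting: q_E = (342 − 245)/4 = 97/4, q_R = (335 − 245)/4 = 45/2, q_F = (303 − 245)/4 = 29/2.
Price P = 346 - 4·(245/4) = 101.
Forge's profit: (101 - 43)·(29/2) - 570 = 271.

271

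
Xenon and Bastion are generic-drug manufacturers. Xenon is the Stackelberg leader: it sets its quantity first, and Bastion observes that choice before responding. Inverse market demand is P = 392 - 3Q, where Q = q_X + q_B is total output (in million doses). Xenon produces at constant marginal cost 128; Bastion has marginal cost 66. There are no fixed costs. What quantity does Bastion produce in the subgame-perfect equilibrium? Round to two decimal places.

Solve by backward induction. Given q_X, the follower Bastion maximises π_B = (392 - 3q_X - 3q_B)q_B - 66q_B.
∂π_B/∂q_B = 326 - 3q_X - 6q_B = 0 gives the reaction function q_B = (326 - 3q_X)/6.
The leader anticipates this reaction. Substituting into P = 392 - 3Q gives P = 229 - (3/2)q_X, so π_X = (229 - (3/2)q_X)q_X - 128q_X.
Leader FOC: 101 - 3q_X = 0, so q_X = 101/3.
Then q_B = (326 - 3·(101/3))/6 = 75/2.

37.50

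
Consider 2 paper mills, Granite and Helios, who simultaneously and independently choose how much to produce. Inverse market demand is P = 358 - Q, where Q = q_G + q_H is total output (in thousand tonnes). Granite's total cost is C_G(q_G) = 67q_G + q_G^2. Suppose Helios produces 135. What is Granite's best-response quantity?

With the rival's output fixed at 135, Granite's profit is π_G = (358 - 135 - q_G)q_G - (67q_G + q_G²) = (223 - q_G)q_G - (67q_G + q_G²).
∂π_G/∂q_G = 156 - 4q_G = 0, so q_G = 39.

39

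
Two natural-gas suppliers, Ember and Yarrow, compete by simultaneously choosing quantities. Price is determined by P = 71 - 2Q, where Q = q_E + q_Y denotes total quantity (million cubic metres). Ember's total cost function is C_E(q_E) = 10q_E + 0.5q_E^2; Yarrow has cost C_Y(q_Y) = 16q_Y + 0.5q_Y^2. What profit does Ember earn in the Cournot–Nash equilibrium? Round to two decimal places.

215.56

Ember's profit: π_E = (71 - 2Q)q_E - (10q_E + (1/2)q_E²). Setting ∂π_E/∂q_E = 0: 61 - 5q_E - 2(q_Y) = 0.
Yarrow's first-order condition: 55 - 5q_Y - 2(q_E) = 0.
Best responses: q_E = (61 - 2q_Y)/5, q_Y = (55 - 2q_E)/5.
Substituting one into the other gives q_E = 65/7 and q_Y = 51/7.
Price P = 71 - 2·(116/7) = 265/7.
Ember's profit: (265/7)·(65/7) - 10·(65/7) - (1/2)(65/7)² = 215.5612.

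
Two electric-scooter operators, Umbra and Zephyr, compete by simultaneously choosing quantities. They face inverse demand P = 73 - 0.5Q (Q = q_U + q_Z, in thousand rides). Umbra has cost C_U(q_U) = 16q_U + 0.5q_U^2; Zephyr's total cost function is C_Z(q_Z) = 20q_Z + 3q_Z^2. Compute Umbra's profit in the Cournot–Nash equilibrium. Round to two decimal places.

Umbra's profit: π_U = (73 - 0.5Q)q_U - (16q_U + (1/2)q_U²). Setting ∂π_U/∂q_U = 0: 57 - 2q_U - (1/2)(q_Z) = 0.
Zephyr's profit: π_Z = (73 - 0.5Q)q_Z - (20q_Z + 3q_Z²). Setting ∂π_Z/∂q_Z = 0: 53 - 7q_Z - (1/2)(q_U) = 0.
Best responses: q_U = (57 - (1/2)q_Z)/2, q_Z = (53 - (1/2)q_U)/7.
Substituting one into the other gives q_U = 298/11 and q_Z = 62/11.
Price P = 73 - (1/2)·(360/11) = 623/11.
Umbra's profit: (623/11)·(298/11) - 16·(298/11) - (1/2)(298/11)² = 733.9174.

733.92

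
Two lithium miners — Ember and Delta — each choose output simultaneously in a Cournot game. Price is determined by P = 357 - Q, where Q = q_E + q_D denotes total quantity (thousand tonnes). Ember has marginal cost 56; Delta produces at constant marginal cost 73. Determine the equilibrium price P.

Ember's profit: π_E = (357 - Q)q_E - (56q_E). Setting ∂π_E/∂q_E = 0: 301 - 2q_E - (q_D) = 0.
Delta's first-order condition: 284 - 2q_D - (q_E) = 0.
Best responses: q_E = (301 - q_D)/2, q_D = (284 - q_E)/2.
Solving the pair: q_E = 106, q_D = 89.
Total output Q = 195, so price P = 357 - 195 = 162.

162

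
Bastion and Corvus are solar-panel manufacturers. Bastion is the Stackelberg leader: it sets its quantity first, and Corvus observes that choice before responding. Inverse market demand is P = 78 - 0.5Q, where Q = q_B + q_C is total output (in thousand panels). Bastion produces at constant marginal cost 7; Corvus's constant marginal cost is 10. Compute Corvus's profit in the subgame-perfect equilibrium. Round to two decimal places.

The follower Corvus best-responds to any q_B: π_C = (78 - 0.5Q)q_C - 10q_C.
∂π_C/∂q_C = 68 - (1/2)q_B - q_C = 0 gives the reaction function q_C = (68 - (1/2)q_B).
The leader anticipates this reaction. Substituting into P = 78 - 0.5Q gives P = 44 - (1/4)q_B, so π_B = (44 - (1/4)q_B)q_B - 7q_B.
Maximising: ∂π_B/∂q_B = 37 - (1/2)q_B = 0, giving q_B = 74.
Then q_C = (68 - (1/2)·74) = 31.
Price P = 78 - (1/2)·105 = 51/2.
Corvus's profit: (51/2 - 10)·31 = 961/2.

480.50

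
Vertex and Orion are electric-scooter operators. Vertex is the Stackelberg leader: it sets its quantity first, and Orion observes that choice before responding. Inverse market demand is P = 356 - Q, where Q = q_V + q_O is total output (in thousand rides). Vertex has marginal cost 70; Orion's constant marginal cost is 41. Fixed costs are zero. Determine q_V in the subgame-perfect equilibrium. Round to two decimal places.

128.50

Solve by backward induction. Given q_V, the follower Orion maximises π_O = (356 - q_V - q_O)q_O - 41q_O.
∂π_O/∂q_O = 315 - q_V - 2q_O = 0 gives the reaction function q_O = (315 - q_V)/2.
The leader anticipates this reaction. Substituting into P = 356 - Q gives P = 397/2 - (1/2)q_V, so π_V = (397/2 - (1/2)q_V)q_V - 70q_V.
The leader's first-order condition 257/2 - q_V = 0 yields q_V = 257/2.
Then q_O = (315 - 257/2)/2 = 373/4.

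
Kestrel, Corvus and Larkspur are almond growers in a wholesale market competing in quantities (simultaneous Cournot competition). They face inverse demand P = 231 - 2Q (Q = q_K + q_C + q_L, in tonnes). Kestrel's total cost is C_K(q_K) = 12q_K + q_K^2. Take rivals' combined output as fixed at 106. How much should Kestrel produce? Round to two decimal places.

With rivals' combined output fixed at 106, Kestrel's profit is π_K = (231 - 2·106 - 2q_K)q_K - (12q_K + q_K²) = (19 - 2q_K)q_K - (12q_K + q_K²).
∂π_K/∂q_K = 7 - 6q_K = 0, so q_K = 7/6.

1.17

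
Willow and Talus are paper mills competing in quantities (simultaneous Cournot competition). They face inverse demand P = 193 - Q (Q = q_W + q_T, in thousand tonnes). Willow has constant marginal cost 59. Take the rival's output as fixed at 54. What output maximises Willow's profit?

40

With the rival's output fixed at 54, Willow's profit is π_W = (193 - 54 - q_W)q_W - (59q_W) = (139 - q_W)q_W - (59q_W).
∂π_W/∂q_W = 80 - 2q_W = 0, so q_W = 40.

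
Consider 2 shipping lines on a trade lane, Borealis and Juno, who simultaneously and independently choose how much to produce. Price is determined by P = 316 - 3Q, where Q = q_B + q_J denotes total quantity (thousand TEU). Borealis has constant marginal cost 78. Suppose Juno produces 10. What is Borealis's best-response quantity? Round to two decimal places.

With the rival's output fixed at 10, Borealis's profit is π_B = (316 - 3·10 - 3q_B)q_B - (78q_B) = (286 - 3q_B)q_B - (78q_B).
∂π_B/∂q_B = 208 - 6q_B = 0, so q_B = 104/3.

34.67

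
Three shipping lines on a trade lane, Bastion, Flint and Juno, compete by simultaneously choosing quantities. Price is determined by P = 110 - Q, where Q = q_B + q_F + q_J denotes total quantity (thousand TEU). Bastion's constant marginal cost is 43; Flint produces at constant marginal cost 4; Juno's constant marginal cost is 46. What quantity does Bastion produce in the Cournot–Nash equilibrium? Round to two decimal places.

7.75

Bastion's profit: π_B = (110 - Q)q_B - (43q_B). Setting ∂π_B/∂q_B = 0: 67 - 2q_B - (q_F + q_J) = 0.
Flint's profit: π_F = (110 - Q)q_F - (4q_F). Setting ∂π_F/∂q_F = 0: 106 - 2q_F - (q_B + q_J) = 0.
Juno's profit: π_J = (110 - Q)q_J - (46q_J). Setting ∂π_J/∂q_J = 0: 64 - 2q_J - (q_B + q_F) = 0.
Summing all 3 equations gives 237 − 4Q = 0, hence Q = 237/4.
Back-substituting: q_B = (67 − 237/4) = 31/4, q_F = (106 − 237/4) = 187/4, q_J = (64 − 237/4) = 19/4.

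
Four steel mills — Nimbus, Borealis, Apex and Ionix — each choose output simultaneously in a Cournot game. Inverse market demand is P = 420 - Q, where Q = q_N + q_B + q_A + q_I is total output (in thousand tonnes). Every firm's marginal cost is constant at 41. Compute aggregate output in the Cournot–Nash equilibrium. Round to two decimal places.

Each firm earns π_i = (420 - Q)q_i - 41q_i.
First-order condition (treating rivals' output as given): 379 - 2q_i - Σ_{j≠i} q_j = 0.
By symmetry each firm produces the same amount; substituting Σ_{j≠i} q_j = 3q_i yields q_i = 379/5.
Total output Q = 379/5 + 379/5 + 379/5 + 379/5 = 1516/5.

303.20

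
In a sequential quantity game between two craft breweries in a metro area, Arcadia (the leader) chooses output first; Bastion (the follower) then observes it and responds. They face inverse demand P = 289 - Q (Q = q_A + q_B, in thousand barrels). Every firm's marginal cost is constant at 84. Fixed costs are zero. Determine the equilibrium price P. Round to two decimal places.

Solve by backward induction. Given q_A, the follower Bastion maximises π_B = (289 - q_A - q_B)q_B - 84q_B.
Follower FOC: 205 - q_A - 2q_B = 0, so q_B(q_A) = (205 - q_A)/2.
Arcadia substitutes q_B(q_A) into its own profit: π_A = q_A(289 - q_A - (205 - q_A)/2) - 84q_A = (373/2 - (1/2)q_A)q_A - 84q_A.
Leader FOC: 205/2 - q_A = 0, so q_A = 205/2.
Then q_B = (205 - 205/2)/2 = 205/4.
Total output Q = 615/4, so price P = 289 - 615/4 = 541/4.

135.25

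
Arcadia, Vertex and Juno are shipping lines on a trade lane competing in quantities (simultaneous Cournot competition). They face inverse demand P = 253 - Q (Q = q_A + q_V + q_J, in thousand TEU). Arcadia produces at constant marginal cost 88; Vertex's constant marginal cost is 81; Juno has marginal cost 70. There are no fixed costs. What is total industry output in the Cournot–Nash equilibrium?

Arcadia's profit: π_A = (253 - Q)q_A - (88q_A). Setting ∂π_A/∂q_A = 0: 165 - 2q_A - (q_V + q_J) = 0.
Vertex's profit: π_V = (253 - Q)q_V - (81q_V). Setting ∂π_V/∂q_V = 0: 172 - 2q_V - (q_A + q_J) = 0.
Juno's first-order condition: 183 - 2q_J - (q_A + q_V) = 0.
Adding the 3 conditions: 520 − 2Q − 2Q = 0, i.e. Q = 130.
Back-substituting: q_A = (165 − 130) = 35, q_V = (172 − 130) = 42, q_J = (183 − 130) = 53.
Total output Q = 35 + 42 + 53 = 130.

130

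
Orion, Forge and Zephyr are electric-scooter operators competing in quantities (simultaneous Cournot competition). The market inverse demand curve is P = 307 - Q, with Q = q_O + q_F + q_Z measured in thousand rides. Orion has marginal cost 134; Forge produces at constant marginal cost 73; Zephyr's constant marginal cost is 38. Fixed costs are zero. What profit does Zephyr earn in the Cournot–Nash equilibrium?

10000

Orion's profit: π_O = (307 - Q)q_O - (134q_O). Setting ∂π_O/∂q_O = 0: 173 - 2q_O - (q_F + q_Z) = 0.
Forge's first-order condition: 234 - 2q_F - (q_O + q_Z) = 0.
Zephyr's profit: π_Z = (307 - Q)q_Z - (38q_Z). Setting ∂π_Z/∂q_Z = 0: 269 - 2q_Z - (q_O + q_F) = 0.
Adding the 3 conditions: 676 − 2Q − 2Q = 0, i.e. Q = 169.
Back-substituting: q_O = (173 − 169) = 4, q_F = (234 − 169) = 65, q_Z = (269 − 169) = 100.
Price P = 307 - 169 = 138.
Zephyr's profit: (138 - 38)·100 = 10000.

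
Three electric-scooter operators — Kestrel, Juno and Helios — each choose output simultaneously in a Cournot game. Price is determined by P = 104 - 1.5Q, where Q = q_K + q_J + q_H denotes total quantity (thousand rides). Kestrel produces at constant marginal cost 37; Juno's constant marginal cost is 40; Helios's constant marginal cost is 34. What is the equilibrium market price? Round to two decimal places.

53.75

Kestrel's profit: π_K = (104 - 1.5Q)q_K - (37q_K). Setting ∂π_K/∂q_K = 0: 67 - 3q_K - (3/2)(q_J + q_H) = 0.
Juno's profit: π_J = (104 - 1.5Q)q_J - (40q_J). Setting ∂π_J/∂q_J = 0: 64 - 3q_J - (3/2)(q_K + q_H) = 0.
Helios's first-order condition: 70 - 3q_H - (3/2)(q_K + q_J) = 0.
Adding the 3 conditions: 201 − 3Q − 3Q = 0, i.e. Q = 67/2.
Back-substituting: q_K = (67 − 201/4)/(3/2) = 67/6, q_J = (64 − 201/4)/(3/2) = 55/6, q_H = (70 − 201/4)/(3/2) = 79/6.
Total output Q = 67/2, so price P = 104 - (3/2)·(67/2) = 215/4.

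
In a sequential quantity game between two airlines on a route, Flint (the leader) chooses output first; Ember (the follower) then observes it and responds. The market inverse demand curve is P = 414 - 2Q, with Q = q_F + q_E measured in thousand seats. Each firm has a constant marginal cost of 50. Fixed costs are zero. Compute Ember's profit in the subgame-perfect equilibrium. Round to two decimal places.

Solve by backward induction. Given q_F, the follower Ember maximises π_E = (414 - 2q_F - 2q_E)q_E - 50q_E.
Setting the follower's marginal profit to zero, 364 - 2q_F - 4q_E = 0, i.e. q_E = (364 - 2q_F)/4.
Flint substitutes q_E(q_F) into its own profit: π_F = q_F(414 - 2q_F - (364 - 2q_F)/2) - 50q_F = (232 - q_F)q_F - 50q_F.
Leader FOC: 182 - 2q_F = 0, so q_F = 91.
Then q_E = (364 - 2·91)/4 = 91/2.
Price P = 414 - 2·(273/2) = 141.
Ember's profit: (141 - 50)·(91/2) = 4140.5000.

4140.50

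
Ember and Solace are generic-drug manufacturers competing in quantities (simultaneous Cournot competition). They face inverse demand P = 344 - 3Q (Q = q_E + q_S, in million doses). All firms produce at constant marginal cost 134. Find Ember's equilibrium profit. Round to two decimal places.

Each firm earns π_i = (344 - 3Q)q_i - 134q_i.
First-order condition (treating rivals' output as given): 210 - 6q_i - 3q_j = 0.
By symmetry each firm produces the same amount; substituting q_j = q_i yields q_i = 210/9 = 70/3.
Price P = 344 - 3·(140/3) = 204.
Ember's profit: (204 - 134)·(70/3) = 1633.3333.

1633.33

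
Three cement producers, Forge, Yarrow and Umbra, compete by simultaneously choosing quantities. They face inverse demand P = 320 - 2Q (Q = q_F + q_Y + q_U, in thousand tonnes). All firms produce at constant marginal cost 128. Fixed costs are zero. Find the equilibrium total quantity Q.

Each firm earns π_i = (320 - 2Q)q_i - 128q_i.
First-order condition (treating rivals' output as given): 192 - 4q_i - 2·Σ_{j≠i} q_j = 0.
With identical firms every q_j equals q_i, so Σ_{j≠i} q_j = 2q_i and 192 = 8q_i, giving q_i = 24.
Total output Q = 24 + 24 + 24 = 72.

72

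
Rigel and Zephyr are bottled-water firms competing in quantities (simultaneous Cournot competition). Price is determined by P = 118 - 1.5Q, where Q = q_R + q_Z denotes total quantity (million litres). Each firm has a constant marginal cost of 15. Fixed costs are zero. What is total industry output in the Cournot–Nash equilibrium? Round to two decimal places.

Each firm earns π_i = (118 - 1.5Q)q_i - 15q_i.
First-order condition (treating rivals' output as given): 103 - 3q_i - (3/2)q_j = 0.
With identical firms every q_j equals q_i, so q_j = q_i and 103 = (9/2)q_i, giving q_i = 206/9.
Total output Q = 206/9 + 206/9 = 412/9.

45.78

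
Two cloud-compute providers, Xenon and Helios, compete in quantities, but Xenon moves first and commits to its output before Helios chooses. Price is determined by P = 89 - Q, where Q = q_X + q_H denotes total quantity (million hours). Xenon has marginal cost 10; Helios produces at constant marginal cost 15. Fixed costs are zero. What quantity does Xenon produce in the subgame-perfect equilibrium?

The follower Helios best-responds to any q_X: π_H = (89 - Q)q_H - 15q_H.
∂π_H/∂q_H = 74 - q_X - 2q_H = 0 gives the reaction function q_H = (74 - q_X)/2.
Xenon substitutes q_H(q_X) into its own profit: π_X = q_X(89 - q_X - (74 - q_X)/2) - 10q_X = (52 - (1/2)q_X)q_X - 10q_X.
The leader's first-order condition 42 - q_X = 0 yields q_X = 42.
Then q_H = (74 - 42)/2 = 16.

42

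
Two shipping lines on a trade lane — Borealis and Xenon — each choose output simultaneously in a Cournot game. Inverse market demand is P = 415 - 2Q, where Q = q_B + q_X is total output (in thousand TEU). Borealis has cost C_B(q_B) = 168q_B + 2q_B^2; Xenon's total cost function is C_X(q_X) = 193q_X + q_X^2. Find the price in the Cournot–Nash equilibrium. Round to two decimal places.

309.55

Borealis's profit: π_B = (415 - 2Q)q_B - (168q_B + 2q_B²). Setting ∂π_B/∂q_B = 0: 247 - 8q_B - 2(q_X) = 0.
Xenon's profit: π_X = (415 - 2Q)q_X - (193q_X + q_X²). Setting ∂π_X/∂q_X = 0: 222 - 6q_X - 2(q_B) = 0.
Best responses: q_B = (247 - 2q_X)/8, q_X = (222 - 2q_B)/6.
Solving the pair: q_B = 519/22, q_X = 641/22.
Total output Q = 580/11, so price P = 415 - 2·(580/11) = 309.5455.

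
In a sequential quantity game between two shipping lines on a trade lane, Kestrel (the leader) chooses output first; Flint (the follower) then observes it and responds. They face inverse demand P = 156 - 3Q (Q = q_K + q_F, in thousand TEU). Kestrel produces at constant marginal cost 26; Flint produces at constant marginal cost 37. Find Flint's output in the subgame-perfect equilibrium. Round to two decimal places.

Solve by backward induction. Given q_K, the follower Flint maximises π_F = (156 - 3q_K - 3q_F)q_F - 37q_F.
Follower FOC: 119 - 3q_K - 6q_F = 0, so q_F(q_K) = (119 - 3q_K)/6.
The leader anticipates this reaction. Substituting into P = 156 - 3Q gives P = 193/2 - (3/2)q_K, so π_K = (193/2 - (3/2)q_K)q_K - 26q_K.
The leader's first-order condition 141/2 - 3q_K = 0 yields q_K = 47/2.
Then q_F = (119 - 3·(47/2))/6 = 97/12.

8.08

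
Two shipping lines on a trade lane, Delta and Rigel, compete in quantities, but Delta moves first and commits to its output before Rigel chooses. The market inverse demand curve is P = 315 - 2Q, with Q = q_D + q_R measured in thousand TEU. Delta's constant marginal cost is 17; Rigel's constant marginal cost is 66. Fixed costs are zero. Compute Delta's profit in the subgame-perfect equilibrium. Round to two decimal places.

The follower Rigel best-responds to any q_D: π_R = (315 - 2Q)q_R - 66q_R.
Setting the follower's marginal profit to zero, 249 - 2q_D - 4q_R = 0, i.e. q_R = (249 - 2q_D)/4.
The leader anticipates this reaction. Substituting into P = 315 - 2Q gives P = 381/2 - q_D, so π_D = (381/2 - q_D)q_D - 17q_D.
Leader FOC: 347/2 - 2q_D = 0, so q_D = 347/4.
Then q_R = (249 - 2·(347/4))/4 = 151/8.
Price P = 315 - 2·(845/8) = 415/4.
Delta's profit: (415/4 - 17)·(347/4) = 7525.5625.

7525.56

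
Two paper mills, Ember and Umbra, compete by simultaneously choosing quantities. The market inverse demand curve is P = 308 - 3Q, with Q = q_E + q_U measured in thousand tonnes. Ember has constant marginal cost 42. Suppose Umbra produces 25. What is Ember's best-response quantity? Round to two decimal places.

31.83

With the rival's output fixed at 25, Ember's profit is π_E = (308 - 3·25 - 3q_E)q_E - (42q_E) = (233 - 3q_E)q_E - (42q_E).
∂π_E/∂q_E = 191 - 6q_E = 0, so q_E = 191/6.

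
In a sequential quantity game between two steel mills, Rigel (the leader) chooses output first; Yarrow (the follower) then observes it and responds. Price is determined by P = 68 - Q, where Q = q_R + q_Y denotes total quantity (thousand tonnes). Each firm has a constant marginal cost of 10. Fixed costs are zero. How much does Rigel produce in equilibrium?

29

Solve by backward induction. Given q_R, the follower Yarrow maximises π_Y = (68 - q_R - q_Y)q_Y - 10q_Y.
∂π_Y/∂q_Y = 58 - q_R - 2q_Y = 0 gives the reaction function q_Y = (58 - q_R)/2.
Rigel substitutes q_Y(q_R) into its own profit: π_R = q_R(68 - q_R - (58 - q_R)/2) - 10q_R = (39 - (1/2)q_R)q_R - 10q_R.
Leader FOC: 29 - q_R = 0, so q_R = 29.
Then q_Y = (58 - 29)/2 = 29/2.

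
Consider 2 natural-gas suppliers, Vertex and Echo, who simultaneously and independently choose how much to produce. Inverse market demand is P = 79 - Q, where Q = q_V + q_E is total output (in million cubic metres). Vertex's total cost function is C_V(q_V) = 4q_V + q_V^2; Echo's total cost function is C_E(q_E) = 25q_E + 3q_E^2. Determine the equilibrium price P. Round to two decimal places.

56.84

Vertex's profit: π_V = (79 - Q)q_V - (4q_V + q_V²). Setting ∂π_V/∂q_V = 0: 75 - 4q_V - (q_E) = 0.
Echo's first-order condition: 54 - 8q_E - (q_V) = 0.
So q_V = (75 - q_E)/4 and q_E = (54 - q_V)/8.
Substituting one into the other gives q_V = 546/31 and q_E = 141/31.
Total output Q = 687/31, so price P = 79 - 687/31 = 1762/31.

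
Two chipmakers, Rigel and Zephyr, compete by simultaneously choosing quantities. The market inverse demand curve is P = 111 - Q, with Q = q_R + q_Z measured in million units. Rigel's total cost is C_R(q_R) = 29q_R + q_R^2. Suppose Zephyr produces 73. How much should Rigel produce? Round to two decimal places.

2.25

With the rival's output fixed at 73, Rigel's profit is π_R = (111 - 73 - q_R)q_R - (29q_R + q_R²) = (38 - q_R)q_R - (29q_R + q_R²).
∂π_R/∂q_R = 9 - 4q_R = 0, so q_R = 9/4.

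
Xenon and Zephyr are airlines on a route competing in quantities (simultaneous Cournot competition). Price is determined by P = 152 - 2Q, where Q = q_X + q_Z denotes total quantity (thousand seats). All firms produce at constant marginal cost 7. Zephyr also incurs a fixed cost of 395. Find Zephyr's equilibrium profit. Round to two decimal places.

773.06

A representative firm's profit is π_i = q_i(152 - 2Q) - 7q_i.
Setting ∂π_i/∂q_i = 0 with rivals' quantities fixed: 145 - 4q_i - 2q_j = 0.
By symmetry each firm produces the same amount; substituting q_j = q_i yields q_i = 145/6.
Price P = 152 - 2·(145/3) = 166/3.
Zephyr's profit: (166/3 - 7)·(145/6) - 395 = 773.0556.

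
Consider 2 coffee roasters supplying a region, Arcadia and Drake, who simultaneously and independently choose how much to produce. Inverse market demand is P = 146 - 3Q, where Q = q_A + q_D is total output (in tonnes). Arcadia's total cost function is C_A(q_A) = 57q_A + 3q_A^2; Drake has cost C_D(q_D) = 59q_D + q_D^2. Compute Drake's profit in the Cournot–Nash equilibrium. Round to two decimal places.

319.05

Arcadia's profit: π_A = (146 - 3Q)q_A - (57q_A + 3q_A²). Setting ∂π_A/∂q_A = 0: 89 - 12q_A - 3(q_D) = 0.
Drake's first-order condition: 87 - 8q_D - 3(q_A) = 0.
So q_A = (89 - 3q_D)/12 and q_D = (87 - 3q_A)/8.
Substituting one into the other gives q_A = 451/87 and q_D = 259/29.
Price P = 146 - 3·(1228/87) = 103.6552.
Drake's profit: 103.6552·(259/29) - 59·(259/29) - (259/29)² = 319.0535.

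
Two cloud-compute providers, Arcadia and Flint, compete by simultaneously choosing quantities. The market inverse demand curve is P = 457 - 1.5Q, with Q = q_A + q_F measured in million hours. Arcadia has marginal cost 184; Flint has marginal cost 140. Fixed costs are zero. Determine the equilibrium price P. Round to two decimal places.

260.33

Arcadia's profit: π_A = (457 - 1.5Q)q_A - (184q_A). Setting ∂π_A/∂q_A = 0: 273 - 3q_A - (3/2)(q_F) = 0.
Flint's profit: π_F = (457 - 1.5Q)q_F - (140q_F). Setting ∂π_F/∂q_F = 0: 317 - 3q_F - (3/2)(q_A) = 0.
Best responses: q_A = (273 - (3/2)q_F)/3, q_F = (317 - (3/2)q_A)/3.
Solving the pair: q_A = 458/9, q_F = 722/9.
Total output Q = 1180/9, so price P = 457 - (3/2)·(1180/9) = 781/3.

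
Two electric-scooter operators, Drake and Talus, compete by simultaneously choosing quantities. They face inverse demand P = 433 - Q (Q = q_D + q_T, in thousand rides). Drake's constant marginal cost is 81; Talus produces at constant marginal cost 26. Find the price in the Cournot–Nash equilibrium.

Drake's profit: π_D = (433 - Q)q_D - (81q_D). Setting ∂π_D/∂q_D = 0: 352 - 2q_D - (q_T) = 0.
Talus's profit: π_T = (433 - Q)q_T - (26q_T). Setting ∂π_T/∂q_T = 0: 407 - 2q_T - (q_D) = 0.
Best responses: q_D = (352 - q_T)/2, q_T = (407 - q_D)/2.
Solving the pair: q_D = 99, q_T = 154.
Total output Q = 253, so price P = 433 - 253 = 180.

180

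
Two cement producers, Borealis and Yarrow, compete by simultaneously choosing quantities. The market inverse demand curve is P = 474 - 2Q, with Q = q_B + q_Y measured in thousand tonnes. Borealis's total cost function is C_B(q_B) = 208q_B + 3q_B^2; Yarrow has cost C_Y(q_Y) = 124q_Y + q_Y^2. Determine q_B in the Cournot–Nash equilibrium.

16

Borealis's profit: π_B = (474 - 2Q)q_B - (208q_B + 3q_B²). Setting ∂π_B/∂q_B = 0: 266 - 10q_B - 2(q_Y) = 0.
Yarrow's profit: π_Y = (474 - 2Q)q_Y - (124q_Y + q_Y²). Setting ∂π_Y/∂q_Y = 0: 350 - 6q_Y - 2(q_B) = 0.
Best responses: q_B = (266 - 2q_Y)/10, q_Y = (350 - 2q_B)/6.
Substituting one into the other gives q_B = 16 and q_Y = 53.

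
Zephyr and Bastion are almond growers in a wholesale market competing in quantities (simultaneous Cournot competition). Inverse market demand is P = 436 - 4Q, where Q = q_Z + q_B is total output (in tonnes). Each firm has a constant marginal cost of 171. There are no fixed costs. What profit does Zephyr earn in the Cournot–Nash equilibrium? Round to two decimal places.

A representative firm's profit is π_i = q_i(436 - 4Q) - 171q_i.
Setting ∂π_i/∂q_i = 0 with rivals' quantities fixed: 265 - 8q_i - 4q_j = 0.
With identical firms every q_j equals q_i, so q_j = q_i and 265 = 12q_i, giving q_i = 265/12.
Price P = 436 - 4·(265/6) = 778/3.
Zephyr's profit: (778/3 - 171)·(265/12) = 1950.6944.

1950.69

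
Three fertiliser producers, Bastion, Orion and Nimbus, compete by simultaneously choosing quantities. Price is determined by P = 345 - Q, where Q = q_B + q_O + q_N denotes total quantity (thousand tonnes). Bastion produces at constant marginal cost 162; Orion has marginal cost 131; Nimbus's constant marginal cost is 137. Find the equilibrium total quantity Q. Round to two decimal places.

151.25

Bastion's profit: π_B = (345 - Q)q_B - (162q_B). Setting ∂π_B/∂q_B = 0: 183 - 2q_B - (q_O + q_N) = 0.
Orion's first-order condition: 214 - 2q_O - (q_B + q_N) = 0.
Nimbus's profit: π_N = (345 - Q)q_N - (137q_N). Setting ∂π_N/∂q_N = 0: 208 - 2q_N - (q_B + q_O) = 0.
Adding the 3 first-order conditions: 605 − 4Q = 0, so Q = 605/4.
Back-substituting: q_B = (183 − 605/4) = 127/4, q_O = (214 − 605/4) = 251/4, q_N = (208 − 605/4) = 227/4.
Total output Q = 127/4 + 251/4 + 227/4 = 605/4.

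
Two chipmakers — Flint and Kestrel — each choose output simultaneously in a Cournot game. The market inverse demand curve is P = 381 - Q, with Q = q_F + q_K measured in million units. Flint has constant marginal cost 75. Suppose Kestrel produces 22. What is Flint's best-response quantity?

With the rival's output fixed at 22, Flint's profit is π_F = (381 - 22 - q_F)q_F - (75q_F) = (359 - q_F)q_F - (75q_F).
∂π_F/∂q_F = 284 - 2q_F = 0, so q_F = 142.

142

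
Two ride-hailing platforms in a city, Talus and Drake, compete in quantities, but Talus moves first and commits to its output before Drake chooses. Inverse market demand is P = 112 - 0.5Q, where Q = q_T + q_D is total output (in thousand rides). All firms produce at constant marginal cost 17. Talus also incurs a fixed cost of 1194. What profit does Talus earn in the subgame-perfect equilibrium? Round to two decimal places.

Solve by backward induction. Given q_T, the follower Drake maximises π_D = (112 - (1/2)q_T - (1/2)q_D)q_D - 17q_D.
Follower FOC: 95 - (1/2)q_T - q_D = 0, so q_D(q_T) = (95 - (1/2)q_T).
The leader anticipates this reaction. Substituting into P = 112 - 0.5Q gives P = 129/2 - (1/4)q_T, so π_T = (129/2 - (1/4)q_T)q_T - 17q_T.
Maximising: ∂π_T/∂q_T = 95/2 - (1/2)q_T = 0, giving q_T = 95.
Then q_D = (95 - (1/2)·95) = 95/2.
Price P = 112 - (1/2)·(285/2) = 163/4.
Talus's profit: (163/4 - 17)·95 - 1194 = 1062.2500.

1062.25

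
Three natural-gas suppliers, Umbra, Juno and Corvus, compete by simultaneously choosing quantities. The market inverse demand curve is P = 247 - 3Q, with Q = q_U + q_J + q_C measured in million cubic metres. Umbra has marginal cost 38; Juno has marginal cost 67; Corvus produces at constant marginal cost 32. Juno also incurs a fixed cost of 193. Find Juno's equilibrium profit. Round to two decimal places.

87.33

Umbra's profit: π_U = (247 - 3Q)q_U - (38q_U). Setting ∂π_U/∂q_U = 0: 209 - 6q_U - 3(q_J + q_C) = 0.
Juno's profit: π_J = (247 - 3Q)q_J - (67q_J). Setting ∂π_J/∂q_J = 0: 180 - 6q_J - 3(q_U + q_C) = 0.
Corvus's profit: π_C = (247 - 3Q)q_C - (32q_C). Setting ∂π_C/∂q_C = 0: 215 - 6q_C - 3(q_U + q_J) = 0.
Summing all 3 equations gives 604 − 12Q = 0, hence Q = 151/3.
Back-substituting: q_U = (209 − 151)/3 = 58/3, q_J = (180 − 151)/3 = 29/3, q_C = (215 − 151)/3 = 64/3.
Price P = 247 - 3·(151/3) = 96.
Juno's profit: (96 - 67)·(29/3) - 193 = 262/3.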